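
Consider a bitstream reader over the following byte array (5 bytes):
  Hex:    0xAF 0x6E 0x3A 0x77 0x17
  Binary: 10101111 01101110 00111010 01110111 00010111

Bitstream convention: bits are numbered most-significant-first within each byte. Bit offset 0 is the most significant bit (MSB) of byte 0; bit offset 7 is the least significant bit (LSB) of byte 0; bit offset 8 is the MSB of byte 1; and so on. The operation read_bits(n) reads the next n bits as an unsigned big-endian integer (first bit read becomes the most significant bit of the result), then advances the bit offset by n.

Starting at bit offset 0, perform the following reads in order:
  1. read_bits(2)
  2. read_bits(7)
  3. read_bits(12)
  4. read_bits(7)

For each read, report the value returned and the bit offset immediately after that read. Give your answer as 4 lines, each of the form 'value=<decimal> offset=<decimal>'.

Answer: value=2 offset=2
value=94 offset=9
value=3527 offset=21
value=39 offset=28

Derivation:
Read 1: bits[0:2] width=2 -> value=2 (bin 10); offset now 2 = byte 0 bit 2; 38 bits remain
Read 2: bits[2:9] width=7 -> value=94 (bin 1011110); offset now 9 = byte 1 bit 1; 31 bits remain
Read 3: bits[9:21] width=12 -> value=3527 (bin 110111000111); offset now 21 = byte 2 bit 5; 19 bits remain
Read 4: bits[21:28] width=7 -> value=39 (bin 0100111); offset now 28 = byte 3 bit 4; 12 bits remain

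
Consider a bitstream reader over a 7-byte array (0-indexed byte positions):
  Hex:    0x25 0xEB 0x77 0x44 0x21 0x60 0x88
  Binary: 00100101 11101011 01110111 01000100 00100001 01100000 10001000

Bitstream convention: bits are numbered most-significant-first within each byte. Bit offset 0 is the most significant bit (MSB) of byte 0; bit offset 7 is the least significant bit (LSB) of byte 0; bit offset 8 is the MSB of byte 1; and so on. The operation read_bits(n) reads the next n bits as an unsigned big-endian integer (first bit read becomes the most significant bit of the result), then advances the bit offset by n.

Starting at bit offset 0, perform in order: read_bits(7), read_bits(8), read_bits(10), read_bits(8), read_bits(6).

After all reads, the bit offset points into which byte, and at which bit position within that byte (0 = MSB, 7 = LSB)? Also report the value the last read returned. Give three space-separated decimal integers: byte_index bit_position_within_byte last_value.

Read 1: bits[0:7] width=7 -> value=18 (bin 0010010); offset now 7 = byte 0 bit 7; 49 bits remain
Read 2: bits[7:15] width=8 -> value=245 (bin 11110101); offset now 15 = byte 1 bit 7; 41 bits remain
Read 3: bits[15:25] width=10 -> value=750 (bin 1011101110); offset now 25 = byte 3 bit 1; 31 bits remain
Read 4: bits[25:33] width=8 -> value=136 (bin 10001000); offset now 33 = byte 4 bit 1; 23 bits remain
Read 5: bits[33:39] width=6 -> value=16 (bin 010000); offset now 39 = byte 4 bit 7; 17 bits remain

Answer: 4 7 16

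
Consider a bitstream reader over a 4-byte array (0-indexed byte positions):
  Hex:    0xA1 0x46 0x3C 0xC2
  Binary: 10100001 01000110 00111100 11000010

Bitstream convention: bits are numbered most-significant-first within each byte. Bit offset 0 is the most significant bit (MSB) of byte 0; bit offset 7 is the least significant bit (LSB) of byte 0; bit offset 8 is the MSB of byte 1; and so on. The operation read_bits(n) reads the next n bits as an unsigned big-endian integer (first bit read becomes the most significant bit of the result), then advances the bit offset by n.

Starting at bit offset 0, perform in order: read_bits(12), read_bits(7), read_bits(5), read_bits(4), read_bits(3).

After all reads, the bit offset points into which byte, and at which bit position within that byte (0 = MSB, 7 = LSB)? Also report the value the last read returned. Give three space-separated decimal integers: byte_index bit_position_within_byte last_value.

Read 1: bits[0:12] width=12 -> value=2580 (bin 101000010100); offset now 12 = byte 1 bit 4; 20 bits remain
Read 2: bits[12:19] width=7 -> value=49 (bin 0110001); offset now 19 = byte 2 bit 3; 13 bits remain
Read 3: bits[19:24] width=5 -> value=28 (bin 11100); offset now 24 = byte 3 bit 0; 8 bits remain
Read 4: bits[24:28] width=4 -> value=12 (bin 1100); offset now 28 = byte 3 bit 4; 4 bits remain
Read 5: bits[28:31] width=3 -> value=1 (bin 001); offset now 31 = byte 3 bit 7; 1 bits remain

Answer: 3 7 1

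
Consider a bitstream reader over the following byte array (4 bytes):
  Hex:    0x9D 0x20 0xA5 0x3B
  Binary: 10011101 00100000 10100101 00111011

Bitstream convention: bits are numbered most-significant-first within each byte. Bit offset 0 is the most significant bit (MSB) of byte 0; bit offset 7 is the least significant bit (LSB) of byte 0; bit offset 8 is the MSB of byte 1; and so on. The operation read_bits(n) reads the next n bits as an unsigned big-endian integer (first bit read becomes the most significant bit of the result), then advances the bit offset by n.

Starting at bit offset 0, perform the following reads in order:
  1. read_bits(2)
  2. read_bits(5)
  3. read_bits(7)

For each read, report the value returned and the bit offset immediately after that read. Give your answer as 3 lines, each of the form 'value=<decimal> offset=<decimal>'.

Answer: value=2 offset=2
value=14 offset=7
value=72 offset=14

Derivation:
Read 1: bits[0:2] width=2 -> value=2 (bin 10); offset now 2 = byte 0 bit 2; 30 bits remain
Read 2: bits[2:7] width=5 -> value=14 (bin 01110); offset now 7 = byte 0 bit 7; 25 bits remain
Read 3: bits[7:14] width=7 -> value=72 (bin 1001000); offset now 14 = byte 1 bit 6; 18 bits remain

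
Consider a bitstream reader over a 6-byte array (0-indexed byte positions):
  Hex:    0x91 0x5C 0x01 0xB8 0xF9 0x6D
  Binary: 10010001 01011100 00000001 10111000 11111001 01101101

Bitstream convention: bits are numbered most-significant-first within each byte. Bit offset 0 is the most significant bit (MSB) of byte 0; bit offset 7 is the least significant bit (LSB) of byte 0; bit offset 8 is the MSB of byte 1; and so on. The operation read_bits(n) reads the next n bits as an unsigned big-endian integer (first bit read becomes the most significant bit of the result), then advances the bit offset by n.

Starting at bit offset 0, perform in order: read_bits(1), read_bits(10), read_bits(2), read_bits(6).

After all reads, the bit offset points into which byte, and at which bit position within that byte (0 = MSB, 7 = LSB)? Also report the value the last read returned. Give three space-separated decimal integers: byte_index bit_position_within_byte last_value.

Answer: 2 3 32

Derivation:
Read 1: bits[0:1] width=1 -> value=1 (bin 1); offset now 1 = byte 0 bit 1; 47 bits remain
Read 2: bits[1:11] width=10 -> value=138 (bin 0010001010); offset now 11 = byte 1 bit 3; 37 bits remain
Read 3: bits[11:13] width=2 -> value=3 (bin 11); offset now 13 = byte 1 bit 5; 35 bits remain
Read 4: bits[13:19] width=6 -> value=32 (bin 100000); offset now 19 = byte 2 bit 3; 29 bits remain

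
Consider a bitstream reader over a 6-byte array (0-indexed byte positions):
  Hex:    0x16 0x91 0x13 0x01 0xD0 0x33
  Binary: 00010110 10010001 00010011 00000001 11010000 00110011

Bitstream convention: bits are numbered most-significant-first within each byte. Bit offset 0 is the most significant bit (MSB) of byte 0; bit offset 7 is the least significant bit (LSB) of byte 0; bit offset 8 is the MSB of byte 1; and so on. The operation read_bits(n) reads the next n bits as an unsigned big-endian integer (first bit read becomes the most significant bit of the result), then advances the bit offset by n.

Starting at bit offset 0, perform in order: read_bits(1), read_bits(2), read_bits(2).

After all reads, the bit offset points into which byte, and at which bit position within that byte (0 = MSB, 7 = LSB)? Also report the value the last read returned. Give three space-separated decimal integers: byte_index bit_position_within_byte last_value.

Read 1: bits[0:1] width=1 -> value=0 (bin 0); offset now 1 = byte 0 bit 1; 47 bits remain
Read 2: bits[1:3] width=2 -> value=0 (bin 00); offset now 3 = byte 0 bit 3; 45 bits remain
Read 3: bits[3:5] width=2 -> value=2 (bin 10); offset now 5 = byte 0 bit 5; 43 bits remain

Answer: 0 5 2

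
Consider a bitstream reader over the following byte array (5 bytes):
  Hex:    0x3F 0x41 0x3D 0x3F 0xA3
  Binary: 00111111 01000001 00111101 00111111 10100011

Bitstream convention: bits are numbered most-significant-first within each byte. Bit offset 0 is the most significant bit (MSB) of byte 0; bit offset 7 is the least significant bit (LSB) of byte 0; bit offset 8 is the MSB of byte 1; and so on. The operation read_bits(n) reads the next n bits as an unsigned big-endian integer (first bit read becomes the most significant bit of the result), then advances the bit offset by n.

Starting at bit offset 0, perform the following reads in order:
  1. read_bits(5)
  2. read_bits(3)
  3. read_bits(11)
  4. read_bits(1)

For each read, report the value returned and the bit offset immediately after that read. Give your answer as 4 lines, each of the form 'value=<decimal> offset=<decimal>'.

Read 1: bits[0:5] width=5 -> value=7 (bin 00111); offset now 5 = byte 0 bit 5; 35 bits remain
Read 2: bits[5:8] width=3 -> value=7 (bin 111); offset now 8 = byte 1 bit 0; 32 bits remain
Read 3: bits[8:19] width=11 -> value=521 (bin 01000001001); offset now 19 = byte 2 bit 3; 21 bits remain
Read 4: bits[19:20] width=1 -> value=1 (bin 1); offset now 20 = byte 2 bit 4; 20 bits remain

Answer: value=7 offset=5
value=7 offset=8
value=521 offset=19
value=1 offset=20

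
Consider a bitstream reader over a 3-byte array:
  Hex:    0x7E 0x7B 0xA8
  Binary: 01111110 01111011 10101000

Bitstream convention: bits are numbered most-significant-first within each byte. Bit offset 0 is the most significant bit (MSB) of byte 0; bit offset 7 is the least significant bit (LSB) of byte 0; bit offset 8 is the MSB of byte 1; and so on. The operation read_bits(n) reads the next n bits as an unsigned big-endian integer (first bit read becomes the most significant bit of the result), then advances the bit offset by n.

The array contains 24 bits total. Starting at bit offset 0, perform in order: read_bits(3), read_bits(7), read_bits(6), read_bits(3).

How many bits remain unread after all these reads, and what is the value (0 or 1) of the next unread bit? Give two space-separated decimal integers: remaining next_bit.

Read 1: bits[0:3] width=3 -> value=3 (bin 011); offset now 3 = byte 0 bit 3; 21 bits remain
Read 2: bits[3:10] width=7 -> value=121 (bin 1111001); offset now 10 = byte 1 bit 2; 14 bits remain
Read 3: bits[10:16] width=6 -> value=59 (bin 111011); offset now 16 = byte 2 bit 0; 8 bits remain
Read 4: bits[16:19] width=3 -> value=5 (bin 101); offset now 19 = byte 2 bit 3; 5 bits remain

Answer: 5 0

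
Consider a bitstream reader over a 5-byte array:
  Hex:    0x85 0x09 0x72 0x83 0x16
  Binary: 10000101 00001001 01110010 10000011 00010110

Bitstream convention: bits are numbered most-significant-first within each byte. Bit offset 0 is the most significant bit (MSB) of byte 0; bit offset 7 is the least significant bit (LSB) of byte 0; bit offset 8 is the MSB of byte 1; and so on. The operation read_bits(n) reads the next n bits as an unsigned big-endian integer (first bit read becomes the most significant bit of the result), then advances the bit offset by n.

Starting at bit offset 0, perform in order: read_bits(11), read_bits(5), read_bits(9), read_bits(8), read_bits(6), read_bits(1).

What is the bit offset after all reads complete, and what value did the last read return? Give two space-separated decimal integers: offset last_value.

Read 1: bits[0:11] width=11 -> value=1064 (bin 10000101000); offset now 11 = byte 1 bit 3; 29 bits remain
Read 2: bits[11:16] width=5 -> value=9 (bin 01001); offset now 16 = byte 2 bit 0; 24 bits remain
Read 3: bits[16:25] width=9 -> value=229 (bin 011100101); offset now 25 = byte 3 bit 1; 15 bits remain
Read 4: bits[25:33] width=8 -> value=6 (bin 00000110); offset now 33 = byte 4 bit 1; 7 bits remain
Read 5: bits[33:39] width=6 -> value=11 (bin 001011); offset now 39 = byte 4 bit 7; 1 bits remain
Read 6: bits[39:40] width=1 -> value=0 (bin 0); offset now 40 = byte 5 bit 0; 0 bits remain

Answer: 40 0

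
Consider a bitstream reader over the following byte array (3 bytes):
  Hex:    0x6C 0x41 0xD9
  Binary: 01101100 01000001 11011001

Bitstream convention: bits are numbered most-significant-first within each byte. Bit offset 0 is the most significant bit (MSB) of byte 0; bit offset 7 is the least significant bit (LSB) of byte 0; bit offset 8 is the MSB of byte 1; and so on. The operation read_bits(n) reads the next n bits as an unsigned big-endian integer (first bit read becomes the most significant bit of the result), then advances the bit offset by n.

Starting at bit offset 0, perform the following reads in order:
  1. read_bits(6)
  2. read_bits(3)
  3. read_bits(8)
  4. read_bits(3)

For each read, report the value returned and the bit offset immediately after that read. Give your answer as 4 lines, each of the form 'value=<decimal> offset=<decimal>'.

Answer: value=27 offset=6
value=0 offset=9
value=131 offset=17
value=5 offset=20

Derivation:
Read 1: bits[0:6] width=6 -> value=27 (bin 011011); offset now 6 = byte 0 bit 6; 18 bits remain
Read 2: bits[6:9] width=3 -> value=0 (bin 000); offset now 9 = byte 1 bit 1; 15 bits remain
Read 3: bits[9:17] width=8 -> value=131 (bin 10000011); offset now 17 = byte 2 bit 1; 7 bits remain
Read 4: bits[17:20] width=3 -> value=5 (bin 101); offset now 20 = byte 2 bit 4; 4 bits remain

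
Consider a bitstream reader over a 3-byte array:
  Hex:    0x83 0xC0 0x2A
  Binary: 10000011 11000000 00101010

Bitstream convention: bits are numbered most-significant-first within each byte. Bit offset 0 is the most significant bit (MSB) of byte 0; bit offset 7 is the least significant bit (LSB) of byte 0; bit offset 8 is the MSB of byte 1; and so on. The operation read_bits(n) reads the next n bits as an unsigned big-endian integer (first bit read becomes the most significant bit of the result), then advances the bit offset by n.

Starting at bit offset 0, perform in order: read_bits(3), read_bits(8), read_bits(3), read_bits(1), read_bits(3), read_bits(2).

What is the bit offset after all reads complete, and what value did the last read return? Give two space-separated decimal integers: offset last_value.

Read 1: bits[0:3] width=3 -> value=4 (bin 100); offset now 3 = byte 0 bit 3; 21 bits remain
Read 2: bits[3:11] width=8 -> value=30 (bin 00011110); offset now 11 = byte 1 bit 3; 13 bits remain
Read 3: bits[11:14] width=3 -> value=0 (bin 000); offset now 14 = byte 1 bit 6; 10 bits remain
Read 4: bits[14:15] width=1 -> value=0 (bin 0); offset now 15 = byte 1 bit 7; 9 bits remain
Read 5: bits[15:18] width=3 -> value=0 (bin 000); offset now 18 = byte 2 bit 2; 6 bits remain
Read 6: bits[18:20] width=2 -> value=2 (bin 10); offset now 20 = byte 2 bit 4; 4 bits remain

Answer: 20 2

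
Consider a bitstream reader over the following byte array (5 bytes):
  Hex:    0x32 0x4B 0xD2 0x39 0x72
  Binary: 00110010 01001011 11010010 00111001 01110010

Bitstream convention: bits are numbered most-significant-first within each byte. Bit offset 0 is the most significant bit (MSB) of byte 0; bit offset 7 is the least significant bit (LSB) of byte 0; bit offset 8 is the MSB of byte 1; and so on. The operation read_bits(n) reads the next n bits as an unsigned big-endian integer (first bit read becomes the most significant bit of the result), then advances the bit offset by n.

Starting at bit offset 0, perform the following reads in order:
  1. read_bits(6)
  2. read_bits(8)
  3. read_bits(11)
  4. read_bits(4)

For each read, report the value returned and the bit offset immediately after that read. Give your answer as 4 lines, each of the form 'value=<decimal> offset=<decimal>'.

Answer: value=12 offset=6
value=146 offset=14
value=1956 offset=25
value=7 offset=29

Derivation:
Read 1: bits[0:6] width=6 -> value=12 (bin 001100); offset now 6 = byte 0 bit 6; 34 bits remain
Read 2: bits[6:14] width=8 -> value=146 (bin 10010010); offset now 14 = byte 1 bit 6; 26 bits remain
Read 3: bits[14:25] width=11 -> value=1956 (bin 11110100100); offset now 25 = byte 3 bit 1; 15 bits remain
Read 4: bits[25:29] width=4 -> value=7 (bin 0111); offset now 29 = byte 3 bit 5; 11 bits remain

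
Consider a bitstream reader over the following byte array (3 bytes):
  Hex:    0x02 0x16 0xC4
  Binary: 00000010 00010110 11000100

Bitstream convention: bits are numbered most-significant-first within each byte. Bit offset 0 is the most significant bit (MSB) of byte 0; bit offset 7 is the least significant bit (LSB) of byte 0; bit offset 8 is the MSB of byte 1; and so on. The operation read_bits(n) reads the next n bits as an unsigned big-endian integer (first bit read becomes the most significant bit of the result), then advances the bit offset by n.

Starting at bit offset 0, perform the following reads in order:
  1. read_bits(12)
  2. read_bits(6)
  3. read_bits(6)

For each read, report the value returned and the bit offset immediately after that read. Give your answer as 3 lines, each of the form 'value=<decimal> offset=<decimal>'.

Answer: value=33 offset=12
value=27 offset=18
value=4 offset=24

Derivation:
Read 1: bits[0:12] width=12 -> value=33 (bin 000000100001); offset now 12 = byte 1 bit 4; 12 bits remain
Read 2: bits[12:18] width=6 -> value=27 (bin 011011); offset now 18 = byte 2 bit 2; 6 bits remain
Read 3: bits[18:24] width=6 -> value=4 (bin 000100); offset now 24 = byte 3 bit 0; 0 bits remain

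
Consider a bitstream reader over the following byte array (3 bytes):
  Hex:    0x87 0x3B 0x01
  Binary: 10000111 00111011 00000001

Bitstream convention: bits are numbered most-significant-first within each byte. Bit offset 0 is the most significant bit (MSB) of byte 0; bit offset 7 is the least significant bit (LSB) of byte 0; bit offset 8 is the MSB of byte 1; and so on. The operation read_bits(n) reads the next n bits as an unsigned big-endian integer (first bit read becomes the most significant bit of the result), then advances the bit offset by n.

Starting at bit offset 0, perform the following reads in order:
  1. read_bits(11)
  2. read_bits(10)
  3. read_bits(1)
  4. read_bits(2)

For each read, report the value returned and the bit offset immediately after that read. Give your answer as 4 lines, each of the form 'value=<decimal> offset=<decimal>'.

Answer: value=1081 offset=11
value=864 offset=21
value=0 offset=22
value=1 offset=24

Derivation:
Read 1: bits[0:11] width=11 -> value=1081 (bin 10000111001); offset now 11 = byte 1 bit 3; 13 bits remain
Read 2: bits[11:21] width=10 -> value=864 (bin 1101100000); offset now 21 = byte 2 bit 5; 3 bits remain
Read 3: bits[21:22] width=1 -> value=0 (bin 0); offset now 22 = byte 2 bit 6; 2 bits remain
Read 4: bits[22:24] width=2 -> value=1 (bin 01); offset now 24 = byte 3 bit 0; 0 bits remain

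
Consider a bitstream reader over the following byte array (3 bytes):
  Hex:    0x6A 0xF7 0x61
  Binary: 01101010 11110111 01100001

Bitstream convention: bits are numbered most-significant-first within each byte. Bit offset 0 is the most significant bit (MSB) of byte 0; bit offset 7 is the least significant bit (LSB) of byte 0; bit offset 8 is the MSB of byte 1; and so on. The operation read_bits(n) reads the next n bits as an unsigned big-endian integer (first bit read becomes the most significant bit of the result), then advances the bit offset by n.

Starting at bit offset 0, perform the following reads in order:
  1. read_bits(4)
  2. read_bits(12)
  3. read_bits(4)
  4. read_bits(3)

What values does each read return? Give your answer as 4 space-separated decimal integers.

Read 1: bits[0:4] width=4 -> value=6 (bin 0110); offset now 4 = byte 0 bit 4; 20 bits remain
Read 2: bits[4:16] width=12 -> value=2807 (bin 101011110111); offset now 16 = byte 2 bit 0; 8 bits remain
Read 3: bits[16:20] width=4 -> value=6 (bin 0110); offset now 20 = byte 2 bit 4; 4 bits remain
Read 4: bits[20:23] width=3 -> value=0 (bin 000); offset now 23 = byte 2 bit 7; 1 bits remain

Answer: 6 2807 6 0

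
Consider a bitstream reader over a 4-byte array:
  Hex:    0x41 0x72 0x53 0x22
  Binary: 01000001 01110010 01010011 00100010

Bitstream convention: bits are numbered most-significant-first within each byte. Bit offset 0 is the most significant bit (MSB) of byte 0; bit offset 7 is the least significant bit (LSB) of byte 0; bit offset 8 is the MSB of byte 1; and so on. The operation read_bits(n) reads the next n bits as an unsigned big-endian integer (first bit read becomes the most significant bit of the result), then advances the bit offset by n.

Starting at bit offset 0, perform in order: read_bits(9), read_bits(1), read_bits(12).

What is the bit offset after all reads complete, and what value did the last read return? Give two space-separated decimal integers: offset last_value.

Read 1: bits[0:9] width=9 -> value=130 (bin 010000010); offset now 9 = byte 1 bit 1; 23 bits remain
Read 2: bits[9:10] width=1 -> value=1 (bin 1); offset now 10 = byte 1 bit 2; 22 bits remain
Read 3: bits[10:22] width=12 -> value=3220 (bin 110010010100); offset now 22 = byte 2 bit 6; 10 bits remain

Answer: 22 3220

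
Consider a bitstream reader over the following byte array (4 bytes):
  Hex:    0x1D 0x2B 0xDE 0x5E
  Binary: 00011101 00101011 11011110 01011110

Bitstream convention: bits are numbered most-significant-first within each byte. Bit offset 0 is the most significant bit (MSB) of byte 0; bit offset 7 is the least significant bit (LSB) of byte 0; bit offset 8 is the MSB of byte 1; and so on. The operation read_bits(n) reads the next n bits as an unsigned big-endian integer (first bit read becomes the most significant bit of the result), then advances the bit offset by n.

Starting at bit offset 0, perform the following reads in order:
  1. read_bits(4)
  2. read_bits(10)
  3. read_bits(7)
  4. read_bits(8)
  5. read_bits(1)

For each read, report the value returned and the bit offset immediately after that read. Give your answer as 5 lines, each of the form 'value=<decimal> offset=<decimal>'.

Read 1: bits[0:4] width=4 -> value=1 (bin 0001); offset now 4 = byte 0 bit 4; 28 bits remain
Read 2: bits[4:14] width=10 -> value=842 (bin 1101001010); offset now 14 = byte 1 bit 6; 18 bits remain
Read 3: bits[14:21] width=7 -> value=123 (bin 1111011); offset now 21 = byte 2 bit 5; 11 bits remain
Read 4: bits[21:29] width=8 -> value=203 (bin 11001011); offset now 29 = byte 3 bit 5; 3 bits remain
Read 5: bits[29:30] width=1 -> value=1 (bin 1); offset now 30 = byte 3 bit 6; 2 bits remain

Answer: value=1 offset=4
value=842 offset=14
value=123 offset=21
value=203 offset=29
value=1 offset=30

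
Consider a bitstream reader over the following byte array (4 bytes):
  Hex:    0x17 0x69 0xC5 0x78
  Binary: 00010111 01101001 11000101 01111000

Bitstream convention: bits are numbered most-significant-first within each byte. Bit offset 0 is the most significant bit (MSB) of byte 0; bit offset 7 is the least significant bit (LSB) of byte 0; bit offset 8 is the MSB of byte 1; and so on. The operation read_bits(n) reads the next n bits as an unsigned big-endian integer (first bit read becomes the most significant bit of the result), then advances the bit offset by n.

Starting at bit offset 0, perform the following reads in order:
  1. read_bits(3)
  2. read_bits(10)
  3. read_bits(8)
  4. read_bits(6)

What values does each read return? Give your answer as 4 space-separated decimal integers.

Read 1: bits[0:3] width=3 -> value=0 (bin 000); offset now 3 = byte 0 bit 3; 29 bits remain
Read 2: bits[3:13] width=10 -> value=749 (bin 1011101101); offset now 13 = byte 1 bit 5; 19 bits remain
Read 3: bits[13:21] width=8 -> value=56 (bin 00111000); offset now 21 = byte 2 bit 5; 11 bits remain
Read 4: bits[21:27] width=6 -> value=43 (bin 101011); offset now 27 = byte 3 bit 3; 5 bits remain

Answer: 0 749 56 43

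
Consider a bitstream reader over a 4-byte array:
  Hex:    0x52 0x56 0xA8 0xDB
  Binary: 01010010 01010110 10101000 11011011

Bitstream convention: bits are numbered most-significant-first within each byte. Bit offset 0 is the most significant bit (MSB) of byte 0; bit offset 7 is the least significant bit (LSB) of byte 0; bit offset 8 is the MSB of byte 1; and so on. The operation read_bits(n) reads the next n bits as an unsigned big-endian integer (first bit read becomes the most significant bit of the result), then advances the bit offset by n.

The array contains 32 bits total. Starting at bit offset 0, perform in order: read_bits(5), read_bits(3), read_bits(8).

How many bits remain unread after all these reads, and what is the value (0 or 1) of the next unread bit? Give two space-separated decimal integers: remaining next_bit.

Read 1: bits[0:5] width=5 -> value=10 (bin 01010); offset now 5 = byte 0 bit 5; 27 bits remain
Read 2: bits[5:8] width=3 -> value=2 (bin 010); offset now 8 = byte 1 bit 0; 24 bits remain
Read 3: bits[8:16] width=8 -> value=86 (bin 01010110); offset now 16 = byte 2 bit 0; 16 bits remain

Answer: 16 1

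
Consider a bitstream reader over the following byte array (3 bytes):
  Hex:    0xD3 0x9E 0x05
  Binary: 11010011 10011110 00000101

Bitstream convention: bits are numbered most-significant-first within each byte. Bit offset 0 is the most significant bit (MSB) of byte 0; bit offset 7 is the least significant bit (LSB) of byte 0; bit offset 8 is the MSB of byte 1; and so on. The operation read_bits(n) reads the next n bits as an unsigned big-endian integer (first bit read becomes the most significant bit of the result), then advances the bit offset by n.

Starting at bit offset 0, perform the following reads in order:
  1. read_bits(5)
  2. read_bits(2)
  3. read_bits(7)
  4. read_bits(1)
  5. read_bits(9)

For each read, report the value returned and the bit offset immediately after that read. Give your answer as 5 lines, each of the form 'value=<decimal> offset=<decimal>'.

Answer: value=26 offset=5
value=1 offset=7
value=103 offset=14
value=1 offset=15
value=5 offset=24

Derivation:
Read 1: bits[0:5] width=5 -> value=26 (bin 11010); offset now 5 = byte 0 bit 5; 19 bits remain
Read 2: bits[5:7] width=2 -> value=1 (bin 01); offset now 7 = byte 0 bit 7; 17 bits remain
Read 3: bits[7:14] width=7 -> value=103 (bin 1100111); offset now 14 = byte 1 bit 6; 10 bits remain
Read 4: bits[14:15] width=1 -> value=1 (bin 1); offset now 15 = byte 1 bit 7; 9 bits remain
Read 5: bits[15:24] width=9 -> value=5 (bin 000000101); offset now 24 = byte 3 bit 0; 0 bits remain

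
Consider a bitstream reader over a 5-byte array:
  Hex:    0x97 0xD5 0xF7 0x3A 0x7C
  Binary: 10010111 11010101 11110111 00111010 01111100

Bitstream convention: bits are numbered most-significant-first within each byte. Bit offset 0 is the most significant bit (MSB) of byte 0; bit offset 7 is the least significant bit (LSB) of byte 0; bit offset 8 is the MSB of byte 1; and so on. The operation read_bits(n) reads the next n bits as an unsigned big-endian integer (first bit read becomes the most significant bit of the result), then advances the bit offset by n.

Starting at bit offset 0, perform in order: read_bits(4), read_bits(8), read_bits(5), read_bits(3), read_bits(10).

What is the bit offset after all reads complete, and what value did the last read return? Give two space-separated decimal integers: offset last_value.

Read 1: bits[0:4] width=4 -> value=9 (bin 1001); offset now 4 = byte 0 bit 4; 36 bits remain
Read 2: bits[4:12] width=8 -> value=125 (bin 01111101); offset now 12 = byte 1 bit 4; 28 bits remain
Read 3: bits[12:17] width=5 -> value=11 (bin 01011); offset now 17 = byte 2 bit 1; 23 bits remain
Read 4: bits[17:20] width=3 -> value=7 (bin 111); offset now 20 = byte 2 bit 4; 20 bits remain
Read 5: bits[20:30] width=10 -> value=462 (bin 0111001110); offset now 30 = byte 3 bit 6; 10 bits remain

Answer: 30 462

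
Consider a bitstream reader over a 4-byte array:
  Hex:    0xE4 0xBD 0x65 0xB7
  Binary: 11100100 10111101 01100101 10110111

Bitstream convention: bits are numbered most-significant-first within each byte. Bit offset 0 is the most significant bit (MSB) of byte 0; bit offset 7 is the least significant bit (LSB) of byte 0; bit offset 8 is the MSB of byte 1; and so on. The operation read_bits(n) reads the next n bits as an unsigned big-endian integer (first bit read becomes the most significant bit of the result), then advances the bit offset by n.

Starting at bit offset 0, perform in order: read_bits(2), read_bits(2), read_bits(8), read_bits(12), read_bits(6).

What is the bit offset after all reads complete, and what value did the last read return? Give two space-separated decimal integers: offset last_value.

Read 1: bits[0:2] width=2 -> value=3 (bin 11); offset now 2 = byte 0 bit 2; 30 bits remain
Read 2: bits[2:4] width=2 -> value=2 (bin 10); offset now 4 = byte 0 bit 4; 28 bits remain
Read 3: bits[4:12] width=8 -> value=75 (bin 01001011); offset now 12 = byte 1 bit 4; 20 bits remain
Read 4: bits[12:24] width=12 -> value=3429 (bin 110101100101); offset now 24 = byte 3 bit 0; 8 bits remain
Read 5: bits[24:30] width=6 -> value=45 (bin 101101); offset now 30 = byte 3 bit 6; 2 bits remain

Answer: 30 45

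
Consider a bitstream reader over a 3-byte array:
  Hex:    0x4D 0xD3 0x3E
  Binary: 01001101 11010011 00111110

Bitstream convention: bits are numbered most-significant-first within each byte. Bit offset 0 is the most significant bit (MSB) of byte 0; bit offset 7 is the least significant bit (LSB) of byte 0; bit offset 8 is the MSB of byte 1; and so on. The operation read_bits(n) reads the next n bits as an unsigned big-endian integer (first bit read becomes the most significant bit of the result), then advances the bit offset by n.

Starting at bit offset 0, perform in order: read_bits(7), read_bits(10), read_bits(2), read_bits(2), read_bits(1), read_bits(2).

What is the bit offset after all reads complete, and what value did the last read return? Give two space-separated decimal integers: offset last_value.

Answer: 24 2

Derivation:
Read 1: bits[0:7] width=7 -> value=38 (bin 0100110); offset now 7 = byte 0 bit 7; 17 bits remain
Read 2: bits[7:17] width=10 -> value=934 (bin 1110100110); offset now 17 = byte 2 bit 1; 7 bits remain
Read 3: bits[17:19] width=2 -> value=1 (bin 01); offset now 19 = byte 2 bit 3; 5 bits remain
Read 4: bits[19:21] width=2 -> value=3 (bin 11); offset now 21 = byte 2 bit 5; 3 bits remain
Read 5: bits[21:22] width=1 -> value=1 (bin 1); offset now 22 = byte 2 bit 6; 2 bits remain
Read 6: bits[22:24] width=2 -> value=2 (bin 10); offset now 24 = byte 3 bit 0; 0 bits remain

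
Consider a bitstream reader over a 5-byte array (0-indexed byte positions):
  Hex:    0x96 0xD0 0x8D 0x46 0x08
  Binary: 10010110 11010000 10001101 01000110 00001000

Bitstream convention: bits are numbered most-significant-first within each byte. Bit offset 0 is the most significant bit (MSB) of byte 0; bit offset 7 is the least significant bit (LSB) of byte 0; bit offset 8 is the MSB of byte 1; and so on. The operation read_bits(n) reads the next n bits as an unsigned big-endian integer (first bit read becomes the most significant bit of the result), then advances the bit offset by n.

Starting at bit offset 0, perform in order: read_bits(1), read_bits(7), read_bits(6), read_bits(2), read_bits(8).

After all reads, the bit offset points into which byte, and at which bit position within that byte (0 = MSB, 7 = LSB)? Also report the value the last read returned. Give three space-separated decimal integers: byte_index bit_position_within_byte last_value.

Read 1: bits[0:1] width=1 -> value=1 (bin 1); offset now 1 = byte 0 bit 1; 39 bits remain
Read 2: bits[1:8] width=7 -> value=22 (bin 0010110); offset now 8 = byte 1 bit 0; 32 bits remain
Read 3: bits[8:14] width=6 -> value=52 (bin 110100); offset now 14 = byte 1 bit 6; 26 bits remain
Read 4: bits[14:16] width=2 -> value=0 (bin 00); offset now 16 = byte 2 bit 0; 24 bits remain
Read 5: bits[16:24] width=8 -> value=141 (bin 10001101); offset now 24 = byte 3 bit 0; 16 bits remain

Answer: 3 0 141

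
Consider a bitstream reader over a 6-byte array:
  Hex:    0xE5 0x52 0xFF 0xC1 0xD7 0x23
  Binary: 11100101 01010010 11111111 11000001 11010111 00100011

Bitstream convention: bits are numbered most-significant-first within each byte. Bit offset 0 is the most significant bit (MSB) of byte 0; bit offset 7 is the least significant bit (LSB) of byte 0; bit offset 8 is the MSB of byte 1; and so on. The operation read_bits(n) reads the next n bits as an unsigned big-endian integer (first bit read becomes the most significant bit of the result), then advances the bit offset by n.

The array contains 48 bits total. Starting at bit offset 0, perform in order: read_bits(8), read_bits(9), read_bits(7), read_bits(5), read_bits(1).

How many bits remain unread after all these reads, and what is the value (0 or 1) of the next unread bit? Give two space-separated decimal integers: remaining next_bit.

Read 1: bits[0:8] width=8 -> value=229 (bin 11100101); offset now 8 = byte 1 bit 0; 40 bits remain
Read 2: bits[8:17] width=9 -> value=165 (bin 010100101); offset now 17 = byte 2 bit 1; 31 bits remain
Read 3: bits[17:24] width=7 -> value=127 (bin 1111111); offset now 24 = byte 3 bit 0; 24 bits remain
Read 4: bits[24:29] width=5 -> value=24 (bin 11000); offset now 29 = byte 3 bit 5; 19 bits remain
Read 5: bits[29:30] width=1 -> value=0 (bin 0); offset now 30 = byte 3 bit 6; 18 bits remain

Answer: 18 0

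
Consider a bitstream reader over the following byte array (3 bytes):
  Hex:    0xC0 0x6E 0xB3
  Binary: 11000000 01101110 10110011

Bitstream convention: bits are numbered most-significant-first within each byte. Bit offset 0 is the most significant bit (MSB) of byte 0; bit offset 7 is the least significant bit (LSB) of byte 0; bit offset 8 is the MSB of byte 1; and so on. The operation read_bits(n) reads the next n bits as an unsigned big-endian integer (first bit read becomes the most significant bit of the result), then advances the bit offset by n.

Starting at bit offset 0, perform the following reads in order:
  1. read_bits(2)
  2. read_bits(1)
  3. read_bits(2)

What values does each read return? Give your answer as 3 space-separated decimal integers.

Answer: 3 0 0

Derivation:
Read 1: bits[0:2] width=2 -> value=3 (bin 11); offset now 2 = byte 0 bit 2; 22 bits remain
Read 2: bits[2:3] width=1 -> value=0 (bin 0); offset now 3 = byte 0 bit 3; 21 bits remain
Read 3: bits[3:5] width=2 -> value=0 (bin 00); offset now 5 = byte 0 bit 5; 19 bits remain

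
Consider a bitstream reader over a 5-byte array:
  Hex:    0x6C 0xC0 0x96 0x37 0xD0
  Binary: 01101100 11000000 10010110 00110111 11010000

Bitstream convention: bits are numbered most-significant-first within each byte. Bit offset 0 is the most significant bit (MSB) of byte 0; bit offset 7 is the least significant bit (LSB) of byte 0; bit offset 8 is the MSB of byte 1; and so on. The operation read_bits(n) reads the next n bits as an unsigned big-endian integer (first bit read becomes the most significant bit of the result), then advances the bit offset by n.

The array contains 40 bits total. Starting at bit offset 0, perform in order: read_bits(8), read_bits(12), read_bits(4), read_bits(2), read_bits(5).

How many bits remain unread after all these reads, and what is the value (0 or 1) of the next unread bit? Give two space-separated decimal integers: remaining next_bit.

Read 1: bits[0:8] width=8 -> value=108 (bin 01101100); offset now 8 = byte 1 bit 0; 32 bits remain
Read 2: bits[8:20] width=12 -> value=3081 (bin 110000001001); offset now 20 = byte 2 bit 4; 20 bits remain
Read 3: bits[20:24] width=4 -> value=6 (bin 0110); offset now 24 = byte 3 bit 0; 16 bits remain
Read 4: bits[24:26] width=2 -> value=0 (bin 00); offset now 26 = byte 3 bit 2; 14 bits remain
Read 5: bits[26:31] width=5 -> value=27 (bin 11011); offset now 31 = byte 3 bit 7; 9 bits remain

Answer: 9 1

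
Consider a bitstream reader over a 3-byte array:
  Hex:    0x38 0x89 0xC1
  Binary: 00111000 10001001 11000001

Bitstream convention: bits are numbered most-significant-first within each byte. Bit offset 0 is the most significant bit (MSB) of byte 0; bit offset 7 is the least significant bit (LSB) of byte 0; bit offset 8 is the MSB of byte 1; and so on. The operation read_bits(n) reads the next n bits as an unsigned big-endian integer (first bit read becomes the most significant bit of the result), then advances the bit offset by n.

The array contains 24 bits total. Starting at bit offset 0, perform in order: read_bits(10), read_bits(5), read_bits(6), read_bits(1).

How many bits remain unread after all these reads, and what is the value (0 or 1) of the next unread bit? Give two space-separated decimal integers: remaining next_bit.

Answer: 2 0

Derivation:
Read 1: bits[0:10] width=10 -> value=226 (bin 0011100010); offset now 10 = byte 1 bit 2; 14 bits remain
Read 2: bits[10:15] width=5 -> value=4 (bin 00100); offset now 15 = byte 1 bit 7; 9 bits remain
Read 3: bits[15:21] width=6 -> value=56 (bin 111000); offset now 21 = byte 2 bit 5; 3 bits remain
Read 4: bits[21:22] width=1 -> value=0 (bin 0); offset now 22 = byte 2 bit 6; 2 bits remain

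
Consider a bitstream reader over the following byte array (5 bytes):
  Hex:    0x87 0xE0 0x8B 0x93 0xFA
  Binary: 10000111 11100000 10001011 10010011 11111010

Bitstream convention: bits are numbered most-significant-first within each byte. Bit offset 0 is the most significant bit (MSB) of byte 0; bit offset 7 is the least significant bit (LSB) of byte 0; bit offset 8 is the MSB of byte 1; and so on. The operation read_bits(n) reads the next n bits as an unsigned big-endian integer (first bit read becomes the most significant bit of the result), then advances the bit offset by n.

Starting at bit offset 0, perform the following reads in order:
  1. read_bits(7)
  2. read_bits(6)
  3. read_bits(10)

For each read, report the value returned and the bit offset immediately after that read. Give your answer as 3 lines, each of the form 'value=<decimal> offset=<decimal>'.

Read 1: bits[0:7] width=7 -> value=67 (bin 1000011); offset now 7 = byte 0 bit 7; 33 bits remain
Read 2: bits[7:13] width=6 -> value=60 (bin 111100); offset now 13 = byte 1 bit 5; 27 bits remain
Read 3: bits[13:23] width=10 -> value=69 (bin 0001000101); offset now 23 = byte 2 bit 7; 17 bits remain

Answer: value=67 offset=7
value=60 offset=13
value=69 offset=23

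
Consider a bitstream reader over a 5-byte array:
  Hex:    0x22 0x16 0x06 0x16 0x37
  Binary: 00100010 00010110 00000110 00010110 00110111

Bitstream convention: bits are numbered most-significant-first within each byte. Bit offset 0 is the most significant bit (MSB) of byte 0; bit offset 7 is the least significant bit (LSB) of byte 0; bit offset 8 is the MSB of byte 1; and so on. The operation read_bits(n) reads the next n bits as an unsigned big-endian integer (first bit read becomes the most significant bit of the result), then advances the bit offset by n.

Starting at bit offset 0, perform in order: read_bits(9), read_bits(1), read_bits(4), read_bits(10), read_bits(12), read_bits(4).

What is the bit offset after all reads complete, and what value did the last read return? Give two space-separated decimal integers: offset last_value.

Answer: 40 7

Derivation:
Read 1: bits[0:9] width=9 -> value=68 (bin 001000100); offset now 9 = byte 1 bit 1; 31 bits remain
Read 2: bits[9:10] width=1 -> value=0 (bin 0); offset now 10 = byte 1 bit 2; 30 bits remain
Read 3: bits[10:14] width=4 -> value=5 (bin 0101); offset now 14 = byte 1 bit 6; 26 bits remain
Read 4: bits[14:24] width=10 -> value=518 (bin 1000000110); offset now 24 = byte 3 bit 0; 16 bits remain
Read 5: bits[24:36] width=12 -> value=355 (bin 000101100011); offset now 36 = byte 4 bit 4; 4 bits remain
Read 6: bits[36:40] width=4 -> value=7 (bin 0111); offset now 40 = byte 5 bit 0; 0 bits remain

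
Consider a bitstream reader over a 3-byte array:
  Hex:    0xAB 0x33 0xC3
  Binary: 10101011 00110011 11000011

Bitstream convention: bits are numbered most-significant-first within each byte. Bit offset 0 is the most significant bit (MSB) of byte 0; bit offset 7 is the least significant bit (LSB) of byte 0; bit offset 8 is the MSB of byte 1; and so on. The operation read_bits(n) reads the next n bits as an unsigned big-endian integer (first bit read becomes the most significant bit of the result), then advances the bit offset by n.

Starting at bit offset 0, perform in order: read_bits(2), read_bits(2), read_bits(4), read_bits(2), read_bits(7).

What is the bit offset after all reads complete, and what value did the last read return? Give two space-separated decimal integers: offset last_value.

Answer: 17 103

Derivation:
Read 1: bits[0:2] width=2 -> value=2 (bin 10); offset now 2 = byte 0 bit 2; 22 bits remain
Read 2: bits[2:4] width=2 -> value=2 (bin 10); offset now 4 = byte 0 bit 4; 20 bits remain
Read 3: bits[4:8] width=4 -> value=11 (bin 1011); offset now 8 = byte 1 bit 0; 16 bits remain
Read 4: bits[8:10] width=2 -> value=0 (bin 00); offset now 10 = byte 1 bit 2; 14 bits remain
Read 5: bits[10:17] width=7 -> value=103 (bin 1100111); offset now 17 = byte 2 bit 1; 7 bits remain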